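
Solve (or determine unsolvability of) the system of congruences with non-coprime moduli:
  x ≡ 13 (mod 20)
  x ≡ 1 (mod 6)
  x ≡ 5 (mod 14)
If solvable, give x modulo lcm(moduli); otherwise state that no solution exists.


Moduli 20, 6, 14 are not pairwise coprime, so CRT works modulo lcm(m_i) when all pairwise compatibility conditions hold.
Pairwise compatibility: gcd(m_i, m_j) must divide a_i - a_j for every pair.
Merge one congruence at a time:
  Start: x ≡ 13 (mod 20).
  Combine with x ≡ 1 (mod 6): gcd(20, 6) = 2; 1 - 13 = -12, which IS divisible by 2, so compatible.
    Write x = 13 + 20·t and substitute into x ≡ 1 (mod 6): 20·t ≡ 1 − 13 = -12 (mod 6).
    Divide the congruence (and modulus) by g = 2: 10·t ≡ -6 (mod 3).
    Reduce coefficients mod 3: 1·t ≡ 0 (mod 3).
    So t ≡ 0 (mod 3).
    Then x = 13 + 20·0 = 13, valid modulo lcm(20, 6) = 60: x ≡ 13 (mod 60).
  Combine with x ≡ 5 (mod 14): gcd(60, 14) = 2; 5 - 13 = -8, which IS divisible by 2, so compatible.
    Write x = 13 + 60·t and substitute into x ≡ 5 (mod 14): 60·t ≡ 5 − 13 = -8 (mod 14).
    Divide the congruence (and modulus) by g = 2: 30·t ≡ -4 (mod 7).
    Reduce coefficients mod 7: 2·t ≡ 3 (mod 7).
    The inverse of 2 mod 7 is 4 (since 2·4 = 8 = 1·7 + 1), so t ≡ 4·3 = 12 ≡ 5 (mod 7).
    Then x = 13 + 60·5 = 313, valid modulo lcm(60, 14) = 420: x ≡ 313 (mod 420).
Verify: 313 mod 20 = 13, 313 mod 6 = 1, 313 mod 14 = 5.

x ≡ 313 (mod 420).


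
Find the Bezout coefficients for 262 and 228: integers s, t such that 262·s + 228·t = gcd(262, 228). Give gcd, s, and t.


Euclidean algorithm on (262, 228) — divide until remainder is 0:
  262 = 1 · 228 + 34
  228 = 6 · 34 + 24
  34 = 1 · 24 + 10
  24 = 2 · 10 + 4
  10 = 2 · 4 + 2
  4 = 2 · 2 + 0
gcd(262, 228) = 2.
Track Bezout coefficients alongside the remainders: start with r₀ = 262 = a·1 + b·0 (s = 1, t = 0) and r₁ = 228 = a·0 + b·1 (s = 0, t = 1); each new remainder r_{k+1} = r_{k-1} − q_k·r_k inherits s_{k+1} = s_{k-1} − q_k·s_k, t_{k+1} = t_{k-1} − q_k·t_k, so r_k = a·s_k + b·t_k at every step:
  q = 1: r = 34, s = 1 − 1·0 = 1, t = 0 − 1·1 = -1  (check: 262·1 + 228·(-1) = 34)
  q = 6: r = 24, s = 0 − 6·1 = -6, t = 1 − 6·(-1) = 7  (check: 262·(-6) + 228·7 = 24)
  q = 1: r = 10, s = 1 − 1·(-6) = 7, t = -1 − 1·7 = -8  (check: 262·7 + 228·(-8) = 10)
  q = 2: r = 4, s = -6 − 2·7 = -20, t = 7 − 2·(-8) = 23  (check: 262·(-20) + 228·23 = 4)
  q = 2: r = 2, s = 7 − 2·(-20) = 47, t = -8 − 2·23 = -54  (check: 262·47 + 228·(-54) = 2)
The row with r = 2 (the gcd) gives the Bezout coefficients s = 47, t = -54.
Result: 262 · (47) + 228 · (-54) = 2.

gcd(262, 228) = 2; s = 47, t = -54 (check: 262·47 + 228·(-54) = 2).


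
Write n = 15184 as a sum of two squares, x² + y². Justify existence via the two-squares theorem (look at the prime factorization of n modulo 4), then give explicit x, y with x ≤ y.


Step 1: Factor n = 15184 = 2^4 · 13 · 73.
Step 2: Check the mod-4 condition on each prime factor: 2 = 2 (special); 13 ≡ 1 (mod 4), exponent 1; 73 ≡ 1 (mod 4), exponent 1.
All primes ≡ 3 (mod 4) appear to even exponent (or don't appear), so by the two-squares theorem n IS expressible as a sum of two squares.
Step 3: Build a representation. Group n = k² · m with k = 4 and m = 13 · 73 = 949 (a product of primes ≡ 1 (mod 4)); a representation of m scales to one of n via (k·x)² + (k·y)² = k²(x² + y²). Each prime p ≡ 1 (mod 4) is itself a sum of two squares; find a² by testing p − a² for a perfect square:
  13: 13 − 1² = 12, 13 − 2² = 9 = 3² ⇒ 13 = 2² + 3².
  73: 73 − 1² = 72, 73 − 2² = 69, 73 − 3² = 64 = 8² ⇒ 73 = 3² + 8².
  Combine using the Brahmagupta–Fibonacci identity (a² + b²)(c² + d²) = (ac − bd)² + (ad + bc)² = (ac + bd)² + (ad − bc)²:
  13 · 73 = 949: from (2² + 3²)(3² + 8²), take (2·3 − 3·8, 2·8 + 3·3) = (6 − 24, 16 + 9) = (-18, 25); dropping signs (only squares matter) gives (18, 25); check 18² + 25² = 324 + 625 = 949 ✓.
  Scale by k = 4: (4·18, 4·25) = (72, 100).
Step 4: Order so x ≤ y and verify: 72² + 100² = 5184 + 10000 = 15184 = n. ✓

n = 15184 = 72² + 100² (one valid representation with x ≤ y).


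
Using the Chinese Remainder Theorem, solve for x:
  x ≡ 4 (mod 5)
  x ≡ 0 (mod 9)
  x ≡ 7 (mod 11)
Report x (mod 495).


Moduli 5, 9, 11 are pairwise coprime; by CRT there is a unique solution modulo M = 5 · 9 · 11 = 495.
Solve pairwise, accumulating the modulus:
  Start with x ≡ 4 (mod 5).
  Combine with x ≡ 0 (mod 9): since gcd(5, 9) = 1, we get a unique residue mod 45.
    Write x = 4 + 5·t and substitute into x ≡ 0 (mod 9): 5·t ≡ 0 − 4 = -4 (mod 9).
    Reduce coefficients mod 9: 5·t ≡ 5 (mod 9).
    The inverse of 5 mod 9 is 2 (since 5·2 = 10 = 1·9 + 1), so t ≡ 2·5 = 10 ≡ 1 (mod 9).
    Then x = 4 + 5·1 = 9, valid modulo lcm(5, 9) = 45: x ≡ 9 (mod 45).
  Combine with x ≡ 7 (mod 11): since gcd(45, 11) = 1, we get a unique residue mod 495.
    Write x = 9 + 45·t and substitute into x ≡ 7 (mod 11): 45·t ≡ 7 − 9 = -2 (mod 11).
    Reduce coefficients mod 11: 1·t ≡ 9 (mod 11).
    So t ≡ 9 (mod 11).
    Then x = 9 + 45·9 = 414, valid modulo lcm(45, 11) = 495: x ≡ 414 (mod 495).
Verify: 414 mod 5 = 4 ✓, 414 mod 9 = 0 ✓, 414 mod 11 = 7 ✓.

x ≡ 414 (mod 495).


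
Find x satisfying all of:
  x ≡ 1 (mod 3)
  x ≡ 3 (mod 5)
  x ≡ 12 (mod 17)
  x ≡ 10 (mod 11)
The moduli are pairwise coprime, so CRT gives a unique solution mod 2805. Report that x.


Product of moduli M = 3 · 5 · 17 · 11 = 2805.
Merge one congruence at a time:
  Start: x ≡ 1 (mod 3).
  Combine with x ≡ 3 (mod 5); new modulus lcm = 15.
    Write x = 1 + 3·t and substitute into x ≡ 3 (mod 5): 3·t ≡ 3 − 1 = 2 (mod 5).
    The inverse of 3 mod 5 is 2 (since 3·2 = 6 = 1·5 + 1), so t ≡ 2·2 = 4 ≡ 4 (mod 5).
    Then x = 1 + 3·4 = 13, valid modulo lcm(3, 5) = 15: x ≡ 13 (mod 15).
  Combine with x ≡ 12 (mod 17); new modulus lcm = 255.
    Write x = 13 + 15·t and substitute into x ≡ 12 (mod 17): 15·t ≡ 12 − 13 = -1 (mod 17).
    Reduce coefficients mod 17: 15·t ≡ 16 (mod 17).
    The inverse of 15 mod 17 is 8 (since 15·8 = 120 = 7·17 + 1), so t ≡ 8·16 = 128 ≡ 9 (mod 17).
    Then x = 13 + 15·9 = 148, valid modulo lcm(15, 17) = 255: x ≡ 148 (mod 255).
  Combine with x ≡ 10 (mod 11); new modulus lcm = 2805.
    Write x = 148 + 255·t and substitute into x ≡ 10 (mod 11): 255·t ≡ 10 − 148 = -138 (mod 11).
    Reduce coefficients mod 11: 2·t ≡ 5 (mod 11).
    The inverse of 2 mod 11 is 6 (since 2·6 = 12 = 1·11 + 1), so t ≡ 6·5 = 30 ≡ 8 (mod 11).
    Then x = 148 + 255·8 = 2188, valid modulo lcm(255, 11) = 2805: x ≡ 2188 (mod 2805).
Verify against each original: 2188 mod 3 = 1, 2188 mod 5 = 3, 2188 mod 17 = 12, 2188 mod 11 = 10.

x ≡ 2188 (mod 2805).


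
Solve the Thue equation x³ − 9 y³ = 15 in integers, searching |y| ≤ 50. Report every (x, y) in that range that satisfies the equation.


The equation is x³ - 9y³ = 15. For fixed y, x³ = 9·y³ + 15, so a solution requires the RHS to be a perfect cube.
Strategy: iterate y from -50 to 50, compute RHS = 9·y³ + 15, and check whether it is a (positive or negative) perfect cube.
Check small values of y:
  y = 0: RHS = 15 is not a perfect cube.
  y = 1: RHS = 24 is not a perfect cube.
  y = -1: RHS = 6 is not a perfect cube.
  y = 2: RHS = 87 is not a perfect cube.
  y = -2: RHS = -57 is not a perfect cube.
  y = 3: RHS = 258 is not a perfect cube.
  y = -3: RHS = -228 is not a perfect cube.
Continuing the search up to |y| = 50 finds no solutions either.
No (x, y) in the scanned range satisfies the equation.

No integer solutions with |y| ≤ 50.


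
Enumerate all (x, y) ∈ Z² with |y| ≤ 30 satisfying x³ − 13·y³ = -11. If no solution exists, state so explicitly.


The equation is x³ - 13y³ = -11. For fixed y, x³ = 13·y³ − 11, so a solution requires the RHS to be a perfect cube.
Strategy: iterate y from -30 to 30, compute RHS = 13·y³ − 11, and check whether it is a (positive or negative) perfect cube.
Check small values of y:
  y = 0: RHS = -11 is not a perfect cube.
  y = 1: RHS = 2 is not a perfect cube.
  y = -1: RHS = -24 is not a perfect cube.
  y = 2: RHS = 93 is not a perfect cube.
  y = -2: RHS = -115 is not a perfect cube.
  y = 3: RHS = 340 is not a perfect cube.
  y = -3: RHS = -362 is not a perfect cube.
Continuing the search up to |y| = 30 finds no solutions either.
No (x, y) in the scanned range satisfies the equation.

No integer solutions with |y| ≤ 30.


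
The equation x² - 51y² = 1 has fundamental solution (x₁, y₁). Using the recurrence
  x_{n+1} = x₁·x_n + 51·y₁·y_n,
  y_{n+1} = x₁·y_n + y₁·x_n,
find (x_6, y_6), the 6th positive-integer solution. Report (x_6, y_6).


Step 1: Find the fundamental solution (x₁, y₁) of x² - 51y² = 1.
  Expand √51 as a continued fraction. a₀ = ⌊√51⌋ = 7; iterate m_{k+1} = d_k·a_k − m_k, d_{k+1} = (51 − m_{k+1}²)/d_k, a_{k+1} = ⌊(a₀ + m_{k+1})/d_{k+1}⌋ (starting m₀ = 0, d₀ = 1), with convergents p_k = a_k·p_{k-1} + p_{k-2}, q_k = a_k·q_{k-1} + q_{k-2} (p₋₁ = 1, q₋₁ = 0):
  k = 0: a₀ = 7; p₀/q₀ = 7/1; p₀² − 51·q₀² = 49 − 51 = -2.
  k = 1: m = 7, d = 2, a = ⌊(7 + 7)/2⌋ = 7; p/q = (7·7 + 1)/(7·1 + 0) = 50/7; p² − 51·q² = 2500 − 2499 = 1.
  The first convergent with p² − 51·q² = 1 gives the fundamental solution (x₁, y₁) = (50, 7).
Step 2: Apply the recurrence (x_{n+1}, y_{n+1}) = (x₁x_n + 51y₁y_n, x₁y_n + y₁x_n) repeatedly.
  From (x_1, y_1) = (50, 7): x_2 = 50·50 + 51·7·7 = 4999; y_2 = 50·7 + 7·50 = 700.
  From (x_2, y_2) = (4999, 700): x_3 = 50·4999 + 51·7·700 = 499850; y_3 = 50·700 + 7·4999 = 69993.
  From (x_3, y_3) = (499850, 69993): x_4 = 50·499850 + 51·7·69993 = 49980001; y_4 = 50·69993 + 7·499850 = 6998600.
  From (x_4, y_4) = (49980001, 6998600): x_5 = 50·49980001 + 51·7·6998600 = 4997500250; y_5 = 50·6998600 + 7·49980001 = 699790007.
  From (x_5, y_5) = (4997500250, 699790007): x_6 = 50·4997500250 + 51·7·699790007 = 499700044999; y_6 = 50·699790007 + 7·4997500250 = 69972002100.
Step 3: Verify x_6² - 51·y_6² = 249700134972002624910001 - 249700134972002624910000 = 1 (should be 1). ✓

(x_1, y_1) = (50, 7); (x_6, y_6) = (499700044999, 69972002100).


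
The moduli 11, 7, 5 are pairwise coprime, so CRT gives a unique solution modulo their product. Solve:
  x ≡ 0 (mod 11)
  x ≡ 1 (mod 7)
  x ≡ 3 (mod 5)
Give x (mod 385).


Moduli 11, 7, 5 are pairwise coprime; by CRT there is a unique solution modulo M = 11 · 7 · 5 = 385.
Solve pairwise, accumulating the modulus:
  Start with x ≡ 0 (mod 11).
  Combine with x ≡ 1 (mod 7): since gcd(11, 7) = 1, we get a unique residue mod 77.
    Write x = 0 + 11·t and substitute into x ≡ 1 (mod 7): 11·t ≡ 1 − 0 = 1 (mod 7).
    Reduce coefficients mod 7: 4·t ≡ 1 (mod 7).
    The inverse of 4 mod 7 is 2 (since 4·2 = 8 = 1·7 + 1), so t ≡ 2·1 = 2 ≡ 2 (mod 7).
    Then x = 0 + 11·2 = 22, valid modulo lcm(11, 7) = 77: x ≡ 22 (mod 77).
  Combine with x ≡ 3 (mod 5): since gcd(77, 5) = 1, we get a unique residue mod 385.
    Write x = 22 + 77·t and substitute into x ≡ 3 (mod 5): 77·t ≡ 3 − 22 = -19 (mod 5).
    Reduce coefficients mod 5: 2·t ≡ 1 (mod 5).
    The inverse of 2 mod 5 is 3 (since 2·3 = 6 = 1·5 + 1), so t ≡ 3·1 = 3 ≡ 3 (mod 5).
    Then x = 22 + 77·3 = 253, valid modulo lcm(77, 5) = 385: x ≡ 253 (mod 385).
Verify: 253 mod 11 = 0 ✓, 253 mod 7 = 1 ✓, 253 mod 5 = 3 ✓.

x ≡ 253 (mod 385).


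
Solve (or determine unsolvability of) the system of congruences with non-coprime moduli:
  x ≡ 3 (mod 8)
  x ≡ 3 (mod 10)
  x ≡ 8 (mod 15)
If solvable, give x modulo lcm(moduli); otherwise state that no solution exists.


Moduli 8, 10, 15 are not pairwise coprime, so CRT works modulo lcm(m_i) when all pairwise compatibility conditions hold.
Pairwise compatibility: gcd(m_i, m_j) must divide a_i - a_j for every pair.
Merge one congruence at a time:
  Start: x ≡ 3 (mod 8).
  Combine with x ≡ 3 (mod 10): gcd(8, 10) = 2; 3 - 3 = 0, which IS divisible by 2, so compatible.
    Write x = 3 + 8·t and substitute into x ≡ 3 (mod 10): 8·t ≡ 3 − 3 = 0 (mod 10).
    Divide the congruence (and modulus) by g = 2: 4·t ≡ 0 (mod 5).
    The inverse of 4 mod 5 is 4 (since 4·4 = 16 = 3·5 + 1), so t ≡ 4·0 = 0 ≡ 0 (mod 5).
    Then x = 3 + 8·0 = 3, valid modulo lcm(8, 10) = 40: x ≡ 3 (mod 40).
  Combine with x ≡ 8 (mod 15): gcd(40, 15) = 5; 8 - 3 = 5, which IS divisible by 5, so compatible.
    Write x = 3 + 40·t and substitute into x ≡ 8 (mod 15): 40·t ≡ 8 − 3 = 5 (mod 15).
    Divide the congruence (and modulus) by g = 5: 8·t ≡ 1 (mod 3).
    Reduce coefficients mod 3: 2·t ≡ 1 (mod 3).
    The inverse of 2 mod 3 is 2 (since 2·2 = 4 = 1·3 + 1), so t ≡ 2·1 = 2 ≡ 2 (mod 3).
    Then x = 3 + 40·2 = 83, valid modulo lcm(40, 15) = 120: x ≡ 83 (mod 120).
Verify: 83 mod 8 = 3, 83 mod 10 = 3, 83 mod 15 = 8.

x ≡ 83 (mod 120).


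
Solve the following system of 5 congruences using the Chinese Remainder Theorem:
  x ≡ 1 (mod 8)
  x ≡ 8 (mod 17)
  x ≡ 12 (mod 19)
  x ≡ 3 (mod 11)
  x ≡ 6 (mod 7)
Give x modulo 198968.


Product of moduli M = 8 · 17 · 19 · 11 · 7 = 198968.
Merge one congruence at a time:
  Start: x ≡ 1 (mod 8).
  Combine with x ≡ 8 (mod 17); new modulus lcm = 136.
    Write x = 1 + 8·t and substitute into x ≡ 8 (mod 17): 8·t ≡ 8 − 1 = 7 (mod 17).
    The inverse of 8 mod 17 is 15 (since 8·15 = 120 = 7·17 + 1), so t ≡ 15·7 = 105 ≡ 3 (mod 17).
    Then x = 1 + 8·3 = 25, valid modulo lcm(8, 17) = 136: x ≡ 25 (mod 136).
  Combine with x ≡ 12 (mod 19); new modulus lcm = 2584.
    Write x = 25 + 136·t and substitute into x ≡ 12 (mod 19): 136·t ≡ 12 − 25 = -13 (mod 19).
    Reduce coefficients mod 19: 3·t ≡ 6 (mod 19).
    The inverse of 3 mod 19 is 13 (since 3·13 = 39 = 2·19 + 1), so t ≡ 13·6 = 78 ≡ 2 (mod 19).
    Then x = 25 + 136·2 = 297, valid modulo lcm(136, 19) = 2584: x ≡ 297 (mod 2584).
  Combine with x ≡ 3 (mod 11); new modulus lcm = 28424.
    Write x = 297 + 2584·t and substitute into x ≡ 3 (mod 11): 2584·t ≡ 3 − 297 = -294 (mod 11).
    Reduce coefficients mod 11: 10·t ≡ 3 (mod 11).
    The inverse of 10 mod 11 is 10 (since 10·10 = 100 = 9·11 + 1), so t ≡ 10·3 = 30 ≡ 8 (mod 11).
    Then x = 297 + 2584·8 = 20969, valid modulo lcm(2584, 11) = 28424: x ≡ 20969 (mod 28424).
  Combine with x ≡ 6 (mod 7); new modulus lcm = 198968.
    Write x = 20969 + 28424·t and substitute into x ≡ 6 (mod 7): 28424·t ≡ 6 − 20969 = -20963 (mod 7).
    Reduce coefficients mod 7: 4·t ≡ 2 (mod 7).
    The inverse of 4 mod 7 is 2 (since 4·2 = 8 = 1·7 + 1), so t ≡ 2·2 = 4 ≡ 4 (mod 7).
    Then x = 20969 + 28424·4 = 134665, valid modulo lcm(28424, 7) = 198968: x ≡ 134665 (mod 198968).
Verify against each original: 134665 mod 8 = 1, 134665 mod 17 = 8, 134665 mod 19 = 12, 134665 mod 11 = 3, 134665 mod 7 = 6.

x ≡ 134665 (mod 198968).


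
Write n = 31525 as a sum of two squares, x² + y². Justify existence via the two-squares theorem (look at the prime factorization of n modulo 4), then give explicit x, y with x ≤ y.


Step 1: Factor n = 31525 = 5^2 · 13 · 97.
Step 2: Check the mod-4 condition on each prime factor: 5 ≡ 1 (mod 4), exponent 2; 13 ≡ 1 (mod 4), exponent 1; 97 ≡ 1 (mod 4), exponent 1.
All primes ≡ 3 (mod 4) appear to even exponent (or don't appear), so by the two-squares theorem n IS expressible as a sum of two squares.
Step 3: Build a representation. Group n = k² · m with k = 5 and m = 13 · 97 = 1261 (a product of primes ≡ 1 (mod 4)); a representation of m scales to one of n via (k·x)² + (k·y)² = k²(x² + y²). Each prime p ≡ 1 (mod 4) is itself a sum of two squares; find a² by testing p − a² for a perfect square:
  13: 13 − 1² = 12, 13 − 2² = 9 = 3² ⇒ 13 = 2² + 3².
  97: 97 − 1² = 96, 97 − 2² = 93, 97 − 3² = 88, 97 − 4² = 81 = 9² ⇒ 97 = 4² + 9².
  Combine using the Brahmagupta–Fibonacci identity (a² + b²)(c² + d²) = (ac − bd)² + (ad + bc)² = (ac + bd)² + (ad − bc)²:
  13 · 97 = 1261: from (2² + 3²)(4² + 9²), take (2·4 − 3·9, 2·9 + 3·4) = (8 − 27, 18 + 12) = (-19, 30); dropping signs (only squares matter) gives (19, 30); check 19² + 30² = 361 + 900 = 1261 ✓.
  Scale by k = 5: (5·19, 5·30) = (95, 150).
Step 4: Order so x ≤ y and verify: 95² + 150² = 9025 + 22500 = 31525 = n. ✓

n = 31525 = 95² + 150² (one valid representation with x ≤ y).


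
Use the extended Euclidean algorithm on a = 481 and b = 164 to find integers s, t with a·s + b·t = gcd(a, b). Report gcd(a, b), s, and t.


Euclidean algorithm on (481, 164) — divide until remainder is 0:
  481 = 2 · 164 + 153
  164 = 1 · 153 + 11
  153 = 13 · 11 + 10
  11 = 1 · 10 + 1
  10 = 10 · 1 + 0
gcd(481, 164) = 1.
Track Bezout coefficients alongside the remainders: start with r₀ = 481 = a·1 + b·0 (s = 1, t = 0) and r₁ = 164 = a·0 + b·1 (s = 0, t = 1); each new remainder r_{k+1} = r_{k-1} − q_k·r_k inherits s_{k+1} = s_{k-1} − q_k·s_k, t_{k+1} = t_{k-1} − q_k·t_k, so r_k = a·s_k + b·t_k at every step:
  q = 2: r = 153, s = 1 − 2·0 = 1, t = 0 − 2·1 = -2  (check: 481·1 + 164·(-2) = 153)
  q = 1: r = 11, s = 0 − 1·1 = -1, t = 1 − 1·(-2) = 3  (check: 481·(-1) + 164·3 = 11)
  q = 13: r = 10, s = 1 − 13·(-1) = 14, t = -2 − 13·3 = -41  (check: 481·14 + 164·(-41) = 10)
  q = 1: r = 1, s = -1 − 1·14 = -15, t = 3 − 1·(-41) = 44  (check: 481·(-15) + 164·44 = 1)
The row with r = 1 (the gcd) gives the Bezout coefficients s = -15, t = 44.
Result: 481 · (-15) + 164 · (44) = 1.

gcd(481, 164) = 1; s = -15, t = 44 (check: 481·(-15) + 164·44 = 1).


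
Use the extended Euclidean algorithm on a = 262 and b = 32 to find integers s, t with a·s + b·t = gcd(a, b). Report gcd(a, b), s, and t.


Euclidean algorithm on (262, 32) — divide until remainder is 0:
  262 = 8 · 32 + 6
  32 = 5 · 6 + 2
  6 = 3 · 2 + 0
gcd(262, 32) = 2.
Track Bezout coefficients alongside the remainders: start with r₀ = 262 = a·1 + b·0 (s = 1, t = 0) and r₁ = 32 = a·0 + b·1 (s = 0, t = 1); each new remainder r_{k+1} = r_{k-1} − q_k·r_k inherits s_{k+1} = s_{k-1} − q_k·s_k, t_{k+1} = t_{k-1} − q_k·t_k, so r_k = a·s_k + b·t_k at every step:
  q = 8: r = 6, s = 1 − 8·0 = 1, t = 0 − 8·1 = -8  (check: 262·1 + 32·(-8) = 6)
  q = 5: r = 2, s = 0 − 5·1 = -5, t = 1 − 5·(-8) = 41  (check: 262·(-5) + 32·41 = 2)
The row with r = 2 (the gcd) gives the Bezout coefficients s = -5, t = 41.
Result: 262 · (-5) + 32 · (41) = 2.

gcd(262, 32) = 2; s = -5, t = 41 (check: 262·(-5) + 32·41 = 2).


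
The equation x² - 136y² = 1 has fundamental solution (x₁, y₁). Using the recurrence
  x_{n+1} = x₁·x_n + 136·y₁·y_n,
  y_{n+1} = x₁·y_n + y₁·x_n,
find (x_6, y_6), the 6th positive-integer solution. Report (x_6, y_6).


Step 1: Find the fundamental solution (x₁, y₁) of x² - 136y² = 1.
  Expand √136 as a continued fraction. a₀ = ⌊√136⌋ = 11; iterate m_{k+1} = d_k·a_k − m_k, d_{k+1} = (136 − m_{k+1}²)/d_k, a_{k+1} = ⌊(a₀ + m_{k+1})/d_{k+1}⌋ (starting m₀ = 0, d₀ = 1), with convergents p_k = a_k·p_{k-1} + p_{k-2}, q_k = a_k·q_{k-1} + q_{k-2} (p₋₁ = 1, q₋₁ = 0):
  k = 0: a₀ = 11; p₀/q₀ = 11/1; p₀² − 136·q₀² = 121 − 136 = -15.
  k = 1: m = 11, d = 15, a = ⌊(11 + 11)/15⌋ = 1; p/q = (1·11 + 1)/(1·1 + 0) = 12/1; p² − 136·q² = 144 − 136 = 8.
  k = 2: m = 4, d = 8, a = ⌊(11 + 4)/8⌋ = 1; p/q = (1·12 + 11)/(1·1 + 1) = 23/2; p² − 136·q² = 529 − 544 = -15.
  k = 3: m = 4, d = 15, a = ⌊(11 + 4)/15⌋ = 1; p/q = (1·23 + 12)/(1·2 + 1) = 35/3; p² − 136·q² = 1225 − 1224 = 1.
  The first convergent with p² − 136·q² = 1 gives the fundamental solution (x₁, y₁) = (35, 3).
Step 2: Apply the recurrence (x_{n+1}, y_{n+1}) = (x₁x_n + 136y₁y_n, x₁y_n + y₁x_n) repeatedly.
  From (x_1, y_1) = (35, 3): x_2 = 35·35 + 136·3·3 = 2449; y_2 = 35·3 + 3·35 = 210.
  From (x_2, y_2) = (2449, 210): x_3 = 35·2449 + 136·3·210 = 171395; y_3 = 35·210 + 3·2449 = 14697.
  From (x_3, y_3) = (171395, 14697): x_4 = 35·171395 + 136·3·14697 = 11995201; y_4 = 35·14697 + 3·171395 = 1028580.
  From (x_4, y_4) = (11995201, 1028580): x_5 = 35·11995201 + 136·3·1028580 = 839492675; y_5 = 35·1028580 + 3·11995201 = 71985903.
  From (x_5, y_5) = (839492675, 71985903): x_6 = 35·839492675 + 136·3·71985903 = 58752492049; y_6 = 35·71985903 + 3·839492675 = 5037984630.
Step 3: Verify x_6² - 136·y_6² = 3451855321967808218401 - 3451855321967808218400 = 1 (should be 1). ✓

(x_1, y_1) = (35, 3); (x_6, y_6) = (58752492049, 5037984630).


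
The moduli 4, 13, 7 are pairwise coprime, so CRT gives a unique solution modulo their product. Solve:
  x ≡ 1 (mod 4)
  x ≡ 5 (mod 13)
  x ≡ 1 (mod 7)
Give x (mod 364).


Moduli 4, 13, 7 are pairwise coprime; by CRT there is a unique solution modulo M = 4 · 13 · 7 = 364.
Solve pairwise, accumulating the modulus:
  Start with x ≡ 1 (mod 4).
  Combine with x ≡ 5 (mod 13): since gcd(4, 13) = 1, we get a unique residue mod 52.
    Write x = 1 + 4·t and substitute into x ≡ 5 (mod 13): 4·t ≡ 5 − 1 = 4 (mod 13).
    The inverse of 4 mod 13 is 10 (since 4·10 = 40 = 3·13 + 1), so t ≡ 10·4 = 40 ≡ 1 (mod 13).
    Then x = 1 + 4·1 = 5, valid modulo lcm(4, 13) = 52: x ≡ 5 (mod 52).
  Combine with x ≡ 1 (mod 7): since gcd(52, 7) = 1, we get a unique residue mod 364.
    Write x = 5 + 52·t and substitute into x ≡ 1 (mod 7): 52·t ≡ 1 − 5 = -4 (mod 7).
    Reduce coefficients mod 7: 3·t ≡ 3 (mod 7).
    The inverse of 3 mod 7 is 5 (since 3·5 = 15 = 2·7 + 1), so t ≡ 5·3 = 15 ≡ 1 (mod 7).
    Then x = 5 + 52·1 = 57, valid modulo lcm(52, 7) = 364: x ≡ 57 (mod 364).
Verify: 57 mod 4 = 1 ✓, 57 mod 13 = 5 ✓, 57 mod 7 = 1 ✓.

x ≡ 57 (mod 364).


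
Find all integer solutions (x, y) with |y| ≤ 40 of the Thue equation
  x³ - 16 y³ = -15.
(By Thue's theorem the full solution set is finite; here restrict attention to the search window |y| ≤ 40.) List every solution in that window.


The equation is x³ - 16y³ = -15. For fixed y, x³ = 16·y³ − 15, so a solution requires the RHS to be a perfect cube.
Strategy: iterate y from -40 to 40, compute RHS = 16·y³ − 15, and check whether it is a (positive or negative) perfect cube.
Check small values of y:
  y = 0: RHS = -15 is not a perfect cube.
  y = 1: RHS = 1 = (1)³ ⇒ x = 1 works.
  y = -1: RHS = -31 is not a perfect cube.
  y = 2: RHS = 113 is not a perfect cube.
  y = -2: RHS = -143 is not a perfect cube.
  y = 3: RHS = 417 is not a perfect cube.
  y = -3: RHS = -447 is not a perfect cube.
Continuing the search up to |y| = 40 finds no further solutions beyond those listed.
Collected solutions: (1, 1).

Solutions (with |y| ≤ 40): (1, 1).


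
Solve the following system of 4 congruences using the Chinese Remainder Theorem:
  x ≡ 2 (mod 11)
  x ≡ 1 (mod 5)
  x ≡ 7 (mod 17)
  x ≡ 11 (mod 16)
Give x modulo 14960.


Product of moduli M = 11 · 5 · 17 · 16 = 14960.
Merge one congruence at a time:
  Start: x ≡ 2 (mod 11).
  Combine with x ≡ 1 (mod 5); new modulus lcm = 55.
    Write x = 2 + 11·t and substitute into x ≡ 1 (mod 5): 11·t ≡ 1 − 2 = -1 (mod 5).
    Reduce coefficients mod 5: 1·t ≡ 4 (mod 5).
    So t ≡ 4 (mod 5).
    Then x = 2 + 11·4 = 46, valid modulo lcm(11, 5) = 55: x ≡ 46 (mod 55).
  Combine with x ≡ 7 (mod 17); new modulus lcm = 935.
    Write x = 46 + 55·t and substitute into x ≡ 7 (mod 17): 55·t ≡ 7 − 46 = -39 (mod 17).
    Reduce coefficients mod 17: 4·t ≡ 12 (mod 17).
    The inverse of 4 mod 17 is 13 (since 4·13 = 52 = 3·17 + 1), so t ≡ 13·12 = 156 ≡ 3 (mod 17).
    Then x = 46 + 55·3 = 211, valid modulo lcm(55, 17) = 935: x ≡ 211 (mod 935).
  Combine with x ≡ 11 (mod 16); new modulus lcm = 14960.
    Write x = 211 + 935·t and substitute into x ≡ 11 (mod 16): 935·t ≡ 11 − 211 = -200 (mod 16).
    Reduce coefficients mod 16: 7·t ≡ 8 (mod 16).
    The inverse of 7 mod 16 is 7 (since 7·7 = 49 = 3·16 + 1), so t ≡ 7·8 = 56 ≡ 8 (mod 16).
    Then x = 211 + 935·8 = 7691, valid modulo lcm(935, 16) = 14960: x ≡ 7691 (mod 14960).
Verify against each original: 7691 mod 11 = 2, 7691 mod 5 = 1, 7691 mod 17 = 7, 7691 mod 16 = 11.

x ≡ 7691 (mod 14960).


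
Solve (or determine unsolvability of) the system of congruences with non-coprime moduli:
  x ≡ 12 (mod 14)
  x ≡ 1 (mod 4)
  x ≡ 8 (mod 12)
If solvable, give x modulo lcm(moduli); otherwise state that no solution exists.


Moduli 14, 4, 12 are not pairwise coprime, so CRT works modulo lcm(m_i) when all pairwise compatibility conditions hold.
Pairwise compatibility: gcd(m_i, m_j) must divide a_i - a_j for every pair.
Merge one congruence at a time:
  Start: x ≡ 12 (mod 14).
  Combine with x ≡ 1 (mod 4): gcd(14, 4) = 2, and 1 - 12 = -11 is NOT divisible by 2.
    ⇒ system is inconsistent (no integer solution).

No solution (the system is inconsistent).


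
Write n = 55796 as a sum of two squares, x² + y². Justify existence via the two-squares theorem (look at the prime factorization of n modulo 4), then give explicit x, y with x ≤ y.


Step 1: Factor n = 55796 = 2^2 · 13 · 29 · 37.
Step 2: Check the mod-4 condition on each prime factor: 2 = 2 (special); 13 ≡ 1 (mod 4), exponent 1; 29 ≡ 1 (mod 4), exponent 1; 37 ≡ 1 (mod 4), exponent 1.
All primes ≡ 3 (mod 4) appear to even exponent (or don't appear), so by the two-squares theorem n IS expressible as a sum of two squares.
Step 3: Build a representation. Group n = k² · m with k = 2 and m = 13 · 29 · 37 = 13949 (a product of primes ≡ 1 (mod 4)); a representation of m scales to one of n via (k·x)² + (k·y)² = k²(x² + y²). Each prime p ≡ 1 (mod 4) is itself a sum of two squares; find a² by testing p − a² for a perfect square:
  13: 13 − 1² = 12, 13 − 2² = 9 = 3² ⇒ 13 = 2² + 3².
  29: 29 − 1² = 28, 29 − 2² = 25 = 5² ⇒ 29 = 2² + 5².
  37: 37 − 1² = 36 = 6² ⇒ 37 = 1² + 6².
  Combine using the Brahmagupta–Fibonacci identity (a² + b²)(c² + d²) = (ac − bd)² + (ad + bc)² = (ac + bd)² + (ad − bc)²:
  13 · 29 = 377: from (2² + 3²)(2² + 5²), take (2·2 − 3·5, 2·5 + 3·2) = (4 − 15, 10 + 6) = (-11, 16); dropping signs (only squares matter) gives (11, 16); check 11² + 16² = 121 + 256 = 377 ✓.
  377 · 37 = 13949: from (11² + 16²)(1² + 6²), take (11·1 − 16·6, 11·6 + 16·1) = (11 − 96, 66 + 16) = (-85, 82); dropping signs (only squares matter) gives (85, 82); check 85² + 82² = 7225 + 6724 = 13949 ✓.
  Scale by k = 2: (2·85, 2·82) = (170, 164).
Step 4: Order so x ≤ y and verify: 164² + 170² = 26896 + 28900 = 55796 = n. ✓

n = 55796 = 164² + 170² (one valid representation with x ≤ y).


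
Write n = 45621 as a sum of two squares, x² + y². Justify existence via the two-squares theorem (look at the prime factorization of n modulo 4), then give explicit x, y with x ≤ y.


Step 1: Factor n = 45621 = 3^2 · 37 · 137.
Step 2: Check the mod-4 condition on each prime factor: 3 ≡ 3 (mod 4), exponent 2 (must be even); 37 ≡ 1 (mod 4), exponent 1; 137 ≡ 1 (mod 4), exponent 1.
All primes ≡ 3 (mod 4) appear to even exponent (or don't appear), so by the two-squares theorem n IS expressible as a sum of two squares.
Step 3: Build a representation. Group n = k² · m with k = 3 and m = 37 · 137 = 5069 (a product of primes ≡ 1 (mod 4)); a representation of m scales to one of n via (k·x)² + (k·y)² = k²(x² + y²). Each prime p ≡ 1 (mod 4) is itself a sum of two squares; find a² by testing p − a² for a perfect square:
  37: 37 − 1² = 36 = 6² ⇒ 37 = 1² + 6².
  137: 137 − 1² = 136, 137 − 2² = 133, 137 − 3² = 128, 137 − 4² = 121 = 11² ⇒ 137 = 4² + 11².
  Combine using the Brahmagupta–Fibonacci identity (a² + b²)(c² + d²) = (ac − bd)² + (ad + bc)² = (ac + bd)² + (ad − bc)²:
  37 · 137 = 5069: from (1² + 6²)(4² + 11²), take (1·4 − 6·11, 1·11 + 6·4) = (4 − 66, 11 + 24) = (-62, 35); dropping signs (only squares matter) gives (62, 35); check 62² + 35² = 3844 + 1225 = 5069 ✓.
  Scale by k = 3: (3·62, 3·35) = (186, 105).
Step 4: Order so x ≤ y and verify: 105² + 186² = 11025 + 34596 = 45621 = n. ✓

n = 45621 = 105² + 186² (one valid representation with x ≤ y).


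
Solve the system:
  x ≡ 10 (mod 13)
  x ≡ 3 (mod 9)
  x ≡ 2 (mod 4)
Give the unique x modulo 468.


Moduli 13, 9, 4 are pairwise coprime; by CRT there is a unique solution modulo M = 13 · 9 · 4 = 468.
Solve pairwise, accumulating the modulus:
  Start with x ≡ 10 (mod 13).
  Combine with x ≡ 3 (mod 9): since gcd(13, 9) = 1, we get a unique residue mod 117.
    Write x = 10 + 13·t and substitute into x ≡ 3 (mod 9): 13·t ≡ 3 − 10 = -7 (mod 9).
    Reduce coefficients mod 9: 4·t ≡ 2 (mod 9).
    The inverse of 4 mod 9 is 7 (since 4·7 = 28 = 3·9 + 1), so t ≡ 7·2 = 14 ≡ 5 (mod 9).
    Then x = 10 + 13·5 = 75, valid modulo lcm(13, 9) = 117: x ≡ 75 (mod 117).
  Combine with x ≡ 2 (mod 4): since gcd(117, 4) = 1, we get a unique residue mod 468.
    Write x = 75 + 117·t and substitute into x ≡ 2 (mod 4): 117·t ≡ 2 − 75 = -73 (mod 4).
    Reduce coefficients mod 4: 1·t ≡ 3 (mod 4).
    So t ≡ 3 (mod 4).
    Then x = 75 + 117·3 = 426, valid modulo lcm(117, 4) = 468: x ≡ 426 (mod 468).
Verify: 426 mod 13 = 10 ✓, 426 mod 9 = 3 ✓, 426 mod 4 = 2 ✓.

x ≡ 426 (mod 468).


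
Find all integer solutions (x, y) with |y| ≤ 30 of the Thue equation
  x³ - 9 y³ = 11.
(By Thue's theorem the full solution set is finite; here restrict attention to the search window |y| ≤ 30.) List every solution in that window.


The equation is x³ - 9y³ = 11. For fixed y, x³ = 9·y³ + 11, so a solution requires the RHS to be a perfect cube.
Strategy: iterate y from -30 to 30, compute RHS = 9·y³ + 11, and check whether it is a (positive or negative) perfect cube.
Check small values of y:
  y = 0: RHS = 11 is not a perfect cube.
  y = 1: RHS = 20 is not a perfect cube.
  y = -1: RHS = 2 is not a perfect cube.
  y = 2: RHS = 83 is not a perfect cube.
  y = -2: RHS = -61 is not a perfect cube.
  y = 3: RHS = 254 is not a perfect cube.
  y = -3: RHS = -232 is not a perfect cube.
Continuing the search up to |y| = 30 finds no solutions either.
No (x, y) in the scanned range satisfies the equation.

No integer solutions with |y| ≤ 30.


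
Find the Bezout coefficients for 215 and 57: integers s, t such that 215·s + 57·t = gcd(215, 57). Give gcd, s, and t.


Euclidean algorithm on (215, 57) — divide until remainder is 0:
  215 = 3 · 57 + 44
  57 = 1 · 44 + 13
  44 = 3 · 13 + 5
  13 = 2 · 5 + 3
  5 = 1 · 3 + 2
  3 = 1 · 2 + 1
  2 = 2 · 1 + 0
gcd(215, 57) = 1.
Track Bezout coefficients alongside the remainders: start with r₀ = 215 = a·1 + b·0 (s = 1, t = 0) and r₁ = 57 = a·0 + b·1 (s = 0, t = 1); each new remainder r_{k+1} = r_{k-1} − q_k·r_k inherits s_{k+1} = s_{k-1} − q_k·s_k, t_{k+1} = t_{k-1} − q_k·t_k, so r_k = a·s_k + b·t_k at every step:
  q = 3: r = 44, s = 1 − 3·0 = 1, t = 0 − 3·1 = -3  (check: 215·1 + 57·(-3) = 44)
  q = 1: r = 13, s = 0 − 1·1 = -1, t = 1 − 1·(-3) = 4  (check: 215·(-1) + 57·4 = 13)
  q = 3: r = 5, s = 1 − 3·(-1) = 4, t = -3 − 3·4 = -15  (check: 215·4 + 57·(-15) = 5)
  q = 2: r = 3, s = -1 − 2·4 = -9, t = 4 − 2·(-15) = 34  (check: 215·(-9) + 57·34 = 3)
  q = 1: r = 2, s = 4 − 1·(-9) = 13, t = -15 − 1·34 = -49  (check: 215·13 + 57·(-49) = 2)
  q = 1: r = 1, s = -9 − 1·13 = -22, t = 34 − 1·(-49) = 83  (check: 215·(-22) + 57·83 = 1)
The row with r = 1 (the gcd) gives the Bezout coefficients s = -22, t = 83.
Result: 215 · (-22) + 57 · (83) = 1.

gcd(215, 57) = 1; s = -22, t = 83 (check: 215·(-22) + 57·83 = 1).


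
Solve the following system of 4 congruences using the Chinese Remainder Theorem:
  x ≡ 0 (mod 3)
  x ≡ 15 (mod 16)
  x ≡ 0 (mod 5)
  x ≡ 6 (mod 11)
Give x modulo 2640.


Product of moduli M = 3 · 16 · 5 · 11 = 2640.
Merge one congruence at a time:
  Start: x ≡ 0 (mod 3).
  Combine with x ≡ 15 (mod 16); new modulus lcm = 48.
    Write x = 0 + 3·t and substitute into x ≡ 15 (mod 16): 3·t ≡ 15 − 0 = 15 (mod 16).
    The inverse of 3 mod 16 is 11 (since 3·11 = 33 = 2·16 + 1), so t ≡ 11·15 = 165 ≡ 5 (mod 16).
    Then x = 0 + 3·5 = 15, valid modulo lcm(3, 16) = 48: x ≡ 15 (mod 48).
  Combine with x ≡ 0 (mod 5); new modulus lcm = 240.
    Write x = 15 + 48·t and substitute into x ≡ 0 (mod 5): 48·t ≡ 0 − 15 = -15 (mod 5).
    Reduce coefficients mod 5: 3·t ≡ 0 (mod 5).
    The inverse of 3 mod 5 is 2 (since 3·2 = 6 = 1·5 + 1), so t ≡ 2·0 = 0 ≡ 0 (mod 5).
    Then x = 15 + 48·0 = 15, valid modulo lcm(48, 5) = 240: x ≡ 15 (mod 240).
  Combine with x ≡ 6 (mod 11); new modulus lcm = 2640.
    Write x = 15 + 240·t and substitute into x ≡ 6 (mod 11): 240·t ≡ 6 − 15 = -9 (mod 11).
    Reduce coefficients mod 11: 9·t ≡ 2 (mod 11).
    The inverse of 9 mod 11 is 5 (since 9·5 = 45 = 4·11 + 1), so t ≡ 5·2 = 10 ≡ 10 (mod 11).
    Then x = 15 + 240·10 = 2415, valid modulo lcm(240, 11) = 2640: x ≡ 2415 (mod 2640).
Verify against each original: 2415 mod 3 = 0, 2415 mod 16 = 15, 2415 mod 5 = 0, 2415 mod 11 = 6.

x ≡ 2415 (mod 2640).


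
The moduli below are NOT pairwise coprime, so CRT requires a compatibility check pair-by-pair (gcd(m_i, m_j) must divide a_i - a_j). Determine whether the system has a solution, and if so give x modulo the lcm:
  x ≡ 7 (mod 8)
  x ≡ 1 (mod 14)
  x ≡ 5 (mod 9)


Moduli 8, 14, 9 are not pairwise coprime, so CRT works modulo lcm(m_i) when all pairwise compatibility conditions hold.
Pairwise compatibility: gcd(m_i, m_j) must divide a_i - a_j for every pair.
Merge one congruence at a time:
  Start: x ≡ 7 (mod 8).
  Combine with x ≡ 1 (mod 14): gcd(8, 14) = 2; 1 - 7 = -6, which IS divisible by 2, so compatible.
    Write x = 7 + 8·t and substitute into x ≡ 1 (mod 14): 8·t ≡ 1 − 7 = -6 (mod 14).
    Divide the congruence (and modulus) by g = 2: 4·t ≡ -3 (mod 7).
    Reduce coefficients mod 7: 4·t ≡ 4 (mod 7).
    The inverse of 4 mod 7 is 2 (since 4·2 = 8 = 1·7 + 1), so t ≡ 2·4 = 8 ≡ 1 (mod 7).
    Then x = 7 + 8·1 = 15, valid modulo lcm(8, 14) = 56: x ≡ 15 (mod 56).
  Combine with x ≡ 5 (mod 9): gcd(56, 9) = 1; 5 - 15 = -10, which IS divisible by 1, so compatible.
    Write x = 15 + 56·t and substitute into x ≡ 5 (mod 9): 56·t ≡ 5 − 15 = -10 (mod 9).
    Reduce coefficients mod 9: 2·t ≡ 8 (mod 9).
    The inverse of 2 mod 9 is 5 (since 2·5 = 10 = 1·9 + 1), so t ≡ 5·8 = 40 ≡ 4 (mod 9).
    Then x = 15 + 56·4 = 239, valid modulo lcm(56, 9) = 504: x ≡ 239 (mod 504).
Verify: 239 mod 8 = 7, 239 mod 14 = 1, 239 mod 9 = 5.

x ≡ 239 (mod 504).


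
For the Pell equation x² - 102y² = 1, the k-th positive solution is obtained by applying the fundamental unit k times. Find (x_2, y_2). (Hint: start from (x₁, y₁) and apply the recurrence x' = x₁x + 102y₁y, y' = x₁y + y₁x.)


Step 1: Find the fundamental solution (x₁, y₁) of x² - 102y² = 1.
  Expand √102 as a continued fraction. a₀ = ⌊√102⌋ = 10; iterate m_{k+1} = d_k·a_k − m_k, d_{k+1} = (102 − m_{k+1}²)/d_k, a_{k+1} = ⌊(a₀ + m_{k+1})/d_{k+1}⌋ (starting m₀ = 0, d₀ = 1), with convergents p_k = a_k·p_{k-1} + p_{k-2}, q_k = a_k·q_{k-1} + q_{k-2} (p₋₁ = 1, q₋₁ = 0):
  k = 0: a₀ = 10; p₀/q₀ = 10/1; p₀² − 102·q₀² = 100 − 102 = -2.
  k = 1: m = 10, d = 2, a = ⌊(10 + 10)/2⌋ = 10; p/q = (10·10 + 1)/(10·1 + 0) = 101/10; p² − 102·q² = 10201 − 10200 = 1.
  The first convergent with p² − 102·q² = 1 gives the fundamental solution (x₁, y₁) = (101, 10).
Step 2: Apply the recurrence (x_{n+1}, y_{n+1}) = (x₁x_n + 102y₁y_n, x₁y_n + y₁x_n) repeatedly.
  From (x_1, y_1) = (101, 10): x_2 = 101·101 + 102·10·10 = 20401; y_2 = 101·10 + 10·101 = 2020.
Step 3: Verify x_2² - 102·y_2² = 416200801 - 416200800 = 1 (should be 1). ✓

(x_1, y_1) = (101, 10); (x_2, y_2) = (20401, 2020).


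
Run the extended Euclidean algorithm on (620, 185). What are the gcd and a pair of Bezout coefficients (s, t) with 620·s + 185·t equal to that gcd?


Euclidean algorithm on (620, 185) — divide until remainder is 0:
  620 = 3 · 185 + 65
  185 = 2 · 65 + 55
  65 = 1 · 55 + 10
  55 = 5 · 10 + 5
  10 = 2 · 5 + 0
gcd(620, 185) = 5.
Track Bezout coefficients alongside the remainders: start with r₀ = 620 = a·1 + b·0 (s = 1, t = 0) and r₁ = 185 = a·0 + b·1 (s = 0, t = 1); each new remainder r_{k+1} = r_{k-1} − q_k·r_k inherits s_{k+1} = s_{k-1} − q_k·s_k, t_{k+1} = t_{k-1} − q_k·t_k, so r_k = a·s_k + b·t_k at every step:
  q = 3: r = 65, s = 1 − 3·0 = 1, t = 0 − 3·1 = -3  (check: 620·1 + 185·(-3) = 65)
  q = 2: r = 55, s = 0 − 2·1 = -2, t = 1 − 2·(-3) = 7  (check: 620·(-2) + 185·7 = 55)
  q = 1: r = 10, s = 1 − 1·(-2) = 3, t = -3 − 1·7 = -10  (check: 620·3 + 185·(-10) = 10)
  q = 5: r = 5, s = -2 − 5·3 = -17, t = 7 − 5·(-10) = 57  (check: 620·(-17) + 185·57 = 5)
The row with r = 5 (the gcd) gives the Bezout coefficients s = -17, t = 57.
Result: 620 · (-17) + 185 · (57) = 5.

gcd(620, 185) = 5; s = -17, t = 57 (check: 620·(-17) + 185·57 = 5).


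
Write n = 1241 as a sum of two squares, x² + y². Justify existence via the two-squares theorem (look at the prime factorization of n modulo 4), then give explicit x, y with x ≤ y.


Step 1: Factor n = 1241 = 17 · 73.
Step 2: Check the mod-4 condition on each prime factor: 17 ≡ 1 (mod 4), exponent 1; 73 ≡ 1 (mod 4), exponent 1.
All primes ≡ 3 (mod 4) appear to even exponent (or don't appear), so by the two-squares theorem n IS expressible as a sum of two squares.
Step 3: Build a representation. Here n = 17 · 73 is a product of primes ≡ 1 (mod 4). Each prime p ≡ 1 (mod 4) is itself a sum of two squares; find a² by testing p − a² for a perfect square:
  17: 17 − 1² = 16 = 4² ⇒ 17 = 1² + 4².
  73: 73 − 1² = 72, 73 − 2² = 69, 73 − 3² = 64 = 8² ⇒ 73 = 3² + 8².
  Combine using the Brahmagupta–Fibonacci identity (a² + b²)(c² + d²) = (ac − bd)² + (ad + bc)² = (ac + bd)² + (ad − bc)²:
  17 · 73 = 1241: from (1² + 4²)(3² + 8²), take (1·3 − 4·8, 1·8 + 4·3) = (3 − 32, 8 + 12) = (-29, 20); dropping signs (only squares matter) gives (29, 20); check 29² + 20² = 841 + 400 = 1241 ✓.
Step 4: Order so x ≤ y and verify: 20² + 29² = 400 + 841 = 1241 = n. ✓

n = 1241 = 20² + 29² (one valid representation with x ≤ y).


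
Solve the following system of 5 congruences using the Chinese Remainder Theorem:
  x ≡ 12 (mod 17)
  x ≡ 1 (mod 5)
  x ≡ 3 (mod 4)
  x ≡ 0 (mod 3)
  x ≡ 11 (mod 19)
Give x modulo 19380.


Product of moduli M = 17 · 5 · 4 · 3 · 19 = 19380.
Merge one congruence at a time:
  Start: x ≡ 12 (mod 17).
  Combine with x ≡ 1 (mod 5); new modulus lcm = 85.
    Write x = 12 + 17·t and substitute into x ≡ 1 (mod 5): 17·t ≡ 1 − 12 = -11 (mod 5).
    Reduce coefficients mod 5: 2·t ≡ 4 (mod 5).
    The inverse of 2 mod 5 is 3 (since 2·3 = 6 = 1·5 + 1), so t ≡ 3·4 = 12 ≡ 2 (mod 5).
    Then x = 12 + 17·2 = 46, valid modulo lcm(17, 5) = 85: x ≡ 46 (mod 85).
  Combine with x ≡ 3 (mod 4); new modulus lcm = 340.
    Write x = 46 + 85·t and substitute into x ≡ 3 (mod 4): 85·t ≡ 3 − 46 = -43 (mod 4).
    Reduce coefficients mod 4: 1·t ≡ 1 (mod 4).
    So t ≡ 1 (mod 4).
    Then x = 46 + 85·1 = 131, valid modulo lcm(85, 4) = 340: x ≡ 131 (mod 340).
  Combine with x ≡ 0 (mod 3); new modulus lcm = 1020.
    Write x = 131 + 340·t and substitute into x ≡ 0 (mod 3): 340·t ≡ 0 − 131 = -131 (mod 3).
    Reduce coefficients mod 3: 1·t ≡ 1 (mod 3).
    So t ≡ 1 (mod 3).
    Then x = 131 + 340·1 = 471, valid modulo lcm(340, 3) = 1020: x ≡ 471 (mod 1020).
  Combine with x ≡ 11 (mod 19); new modulus lcm = 19380.
    Write x = 471 + 1020·t and substitute into x ≡ 11 (mod 19): 1020·t ≡ 11 − 471 = -460 (mod 19).
    Reduce coefficients mod 19: 13·t ≡ 15 (mod 19).
    The inverse of 13 mod 19 is 3 (since 13·3 = 39 = 2·19 + 1), so t ≡ 3·15 = 45 ≡ 7 (mod 19).
    Then x = 471 + 1020·7 = 7611, valid modulo lcm(1020, 19) = 19380: x ≡ 7611 (mod 19380).
Verify against each original: 7611 mod 17 = 12, 7611 mod 5 = 1, 7611 mod 4 = 3, 7611 mod 3 = 0, 7611 mod 19 = 11.

x ≡ 7611 (mod 19380).
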